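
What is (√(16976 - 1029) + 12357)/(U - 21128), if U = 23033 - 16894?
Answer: -12357/14989 - √15947/14989 ≈ -0.83283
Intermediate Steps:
U = 6139
(√(16976 - 1029) + 12357)/(U - 21128) = (√(16976 - 1029) + 12357)/(6139 - 21128) = (√15947 + 12357)/(-14989) = (12357 + √15947)*(-1/14989) = -12357/14989 - √15947/14989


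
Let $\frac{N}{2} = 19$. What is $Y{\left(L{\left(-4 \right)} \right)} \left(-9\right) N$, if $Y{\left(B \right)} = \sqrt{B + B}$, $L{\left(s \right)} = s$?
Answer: $- 684 i \sqrt{2} \approx - 967.32 i$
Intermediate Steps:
$N = 38$ ($N = 2 \cdot 19 = 38$)
$Y{\left(B \right)} = \sqrt{2} \sqrt{B}$ ($Y{\left(B \right)} = \sqrt{2 B} = \sqrt{2} \sqrt{B}$)
$Y{\left(L{\left(-4 \right)} \right)} \left(-9\right) N = \sqrt{2} \sqrt{-4} \left(-9\right) 38 = \sqrt{2} \cdot 2 i \left(-9\right) 38 = 2 i \sqrt{2} \left(-9\right) 38 = - 18 i \sqrt{2} \cdot 38 = - 684 i \sqrt{2}$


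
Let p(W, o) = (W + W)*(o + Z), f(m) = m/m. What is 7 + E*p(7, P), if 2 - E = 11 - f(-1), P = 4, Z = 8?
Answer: -1337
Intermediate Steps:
f(m) = 1
p(W, o) = 2*W*(8 + o) (p(W, o) = (W + W)*(o + 8) = (2*W)*(8 + o) = 2*W*(8 + o))
E = -8 (E = 2 - (11 - 1*1) = 2 - (11 - 1) = 2 - 1*10 = 2 - 10 = -8)
7 + E*p(7, P) = 7 - 16*7*(8 + 4) = 7 - 16*7*12 = 7 - 8*168 = 7 - 1344 = -1337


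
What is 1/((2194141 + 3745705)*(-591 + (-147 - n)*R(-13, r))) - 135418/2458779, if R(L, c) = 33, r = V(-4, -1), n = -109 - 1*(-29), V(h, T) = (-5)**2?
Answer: -751274170116145/13640853879903756 ≈ -0.055075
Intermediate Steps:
V(h, T) = 25
n = -80 (n = -109 + 29 = -80)
r = 25
1/((2194141 + 3745705)*(-591 + (-147 - n)*R(-13, r))) - 135418/2458779 = 1/((2194141 + 3745705)*(-591 + (-147 - 1*(-80))*33)) - 135418/2458779 = 1/(5939846*(-591 + (-147 + 80)*33)) - 135418*1/2458779 = 1/(5939846*(-591 - 67*33)) - 135418/2458779 = 1/(5939846*(-591 - 2211)) - 135418/2458779 = (1/5939846)/(-2802) - 135418/2458779 = (1/5939846)*(-1/2802) - 135418/2458779 = -1/16643448492 - 135418/2458779 = -751274170116145/13640853879903756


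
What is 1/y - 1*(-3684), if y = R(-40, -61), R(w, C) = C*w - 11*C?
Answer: 11460925/3111 ≈ 3684.0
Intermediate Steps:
R(w, C) = -11*C + C*w
y = 3111 (y = -61*(-11 - 40) = -61*(-51) = 3111)
1/y - 1*(-3684) = 1/3111 - 1*(-3684) = 1/3111 + 3684 = 11460925/3111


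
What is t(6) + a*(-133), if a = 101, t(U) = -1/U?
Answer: -80599/6 ≈ -13433.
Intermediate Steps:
t(6) + a*(-133) = -1/6 + 101*(-133) = -1*⅙ - 13433 = -⅙ - 13433 = -80599/6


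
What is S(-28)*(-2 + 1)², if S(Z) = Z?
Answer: -28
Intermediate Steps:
S(-28)*(-2 + 1)² = -28*(-2 + 1)² = -28*(-1)² = -28*1 = -28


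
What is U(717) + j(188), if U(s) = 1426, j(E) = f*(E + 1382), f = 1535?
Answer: 2411376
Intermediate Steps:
j(E) = 2121370 + 1535*E (j(E) = 1535*(E + 1382) = 1535*(1382 + E) = 2121370 + 1535*E)
U(717) + j(188) = 1426 + (2121370 + 1535*188) = 1426 + (2121370 + 288580) = 1426 + 2409950 = 2411376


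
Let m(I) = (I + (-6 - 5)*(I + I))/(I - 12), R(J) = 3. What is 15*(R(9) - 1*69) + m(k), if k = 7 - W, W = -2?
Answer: -927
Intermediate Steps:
k = 9 (k = 7 - 1*(-2) = 7 + 2 = 9)
m(I) = -21*I/(-12 + I) (m(I) = (I - 22*I)/(-12 + I) = (-21*I)/(-12 + I) = -21*I/(-12 + I))
15*(R(9) - 1*69) + m(k) = 15*(3 - 1*69) - 21*9/(-12 + 9) = 15*(3 - 69) - 21*9/(-3) = 15*(-66) - 21*9*(-⅓) = -990 + 63 = -927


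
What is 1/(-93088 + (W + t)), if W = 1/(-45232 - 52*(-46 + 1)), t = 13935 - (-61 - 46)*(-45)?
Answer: -42892/3601555457 ≈ -1.1909e-5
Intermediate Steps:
t = 9120 (t = 13935 - (-107)*(-45) = 13935 - 1*4815 = 13935 - 4815 = 9120)
W = -1/42892 (W = 1/(-45232 - 52*(-45)) = 1/(-45232 + 2340) = 1/(-42892) = -1/42892 ≈ -2.3314e-5)
1/(-93088 + (W + t)) = 1/(-93088 + (-1/42892 + 9120)) = 1/(-93088 + 391175039/42892) = 1/(-3601555457/42892) = -42892/3601555457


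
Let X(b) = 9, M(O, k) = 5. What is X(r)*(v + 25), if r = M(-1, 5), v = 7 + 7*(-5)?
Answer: -27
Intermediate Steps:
v = -28 (v = 7 - 35 = -28)
r = 5
X(r)*(v + 25) = 9*(-28 + 25) = 9*(-3) = -27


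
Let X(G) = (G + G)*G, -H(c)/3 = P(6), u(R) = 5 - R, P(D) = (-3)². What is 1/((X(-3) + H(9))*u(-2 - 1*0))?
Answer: -1/63 ≈ -0.015873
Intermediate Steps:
P(D) = 9
H(c) = -27 (H(c) = -3*9 = -27)
X(G) = 2*G² (X(G) = (2*G)*G = 2*G²)
1/((X(-3) + H(9))*u(-2 - 1*0)) = 1/((2*(-3)² - 27)*(5 - (-2 - 1*0))) = 1/((2*9 - 27)*(5 - (-2 + 0))) = 1/((18 - 27)*(5 - 1*(-2))) = 1/(-9*(5 + 2)) = 1/(-9*7) = 1/(-63) = -1/63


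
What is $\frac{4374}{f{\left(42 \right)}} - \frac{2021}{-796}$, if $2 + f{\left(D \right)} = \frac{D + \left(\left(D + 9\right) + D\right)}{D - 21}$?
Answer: $\frac{24434579}{24676} \approx 990.22$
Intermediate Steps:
$f{\left(D \right)} = -2 + \frac{9 + 3 D}{-21 + D}$ ($f{\left(D \right)} = -2 + \frac{D + \left(\left(D + 9\right) + D\right)}{D - 21} = -2 + \frac{D + \left(\left(9 + D\right) + D\right)}{-21 + D} = -2 + \frac{D + \left(9 + 2 D\right)}{-21 + D} = -2 + \frac{9 + 3 D}{-21 + D}$)
$\frac{4374}{f{\left(42 \right)}} - \frac{2021}{-796} = \frac{4374}{\frac{1}{-21 + 42} \left(51 + 42\right)} - \frac{2021}{-796} = \frac{4374}{\frac{1}{21} \cdot 93} - - \frac{2021}{796} = \frac{4374}{\frac{1}{21} \cdot 93} + \frac{2021}{796} = \frac{4374}{\frac{31}{7}} + \frac{2021}{796} = 4374 \cdot \frac{7}{31} + \frac{2021}{796} = \frac{30618}{31} + \frac{2021}{796} = \frac{24434579}{24676}$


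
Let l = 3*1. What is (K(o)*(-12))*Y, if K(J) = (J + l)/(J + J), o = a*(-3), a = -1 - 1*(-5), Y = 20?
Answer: -90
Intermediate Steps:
l = 3
a = 4 (a = -1 + 5 = 4)
o = -12 (o = 4*(-3) = -12)
K(J) = (3 + J)/(2*J) (K(J) = (J + 3)/(J + J) = (3 + J)/((2*J)) = (3 + J)*(1/(2*J)) = (3 + J)/(2*J))
(K(o)*(-12))*Y = (((½)*(3 - 12)/(-12))*(-12))*20 = (((½)*(-1/12)*(-9))*(-12))*20 = ((3/8)*(-12))*20 = -9/2*20 = -90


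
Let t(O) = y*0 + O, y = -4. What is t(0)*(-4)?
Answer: 0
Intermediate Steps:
t(O) = O (t(O) = -4*0 + O = 0 + O = O)
t(0)*(-4) = 0*(-4) = 0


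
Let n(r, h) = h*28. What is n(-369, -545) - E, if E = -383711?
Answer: 368451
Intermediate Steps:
n(r, h) = 28*h
n(-369, -545) - E = 28*(-545) - 1*(-383711) = -15260 + 383711 = 368451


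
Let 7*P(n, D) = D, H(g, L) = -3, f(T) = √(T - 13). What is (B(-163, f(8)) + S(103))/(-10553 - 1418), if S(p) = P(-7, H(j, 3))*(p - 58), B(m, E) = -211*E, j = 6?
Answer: 135/83797 + 211*I*√5/11971 ≈ 0.001611 + 0.039413*I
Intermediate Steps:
f(T) = √(-13 + T)
P(n, D) = D/7
S(p) = 174/7 - 3*p/7 (S(p) = ((⅐)*(-3))*(p - 58) = -3*(-58 + p)/7 = 174/7 - 3*p/7)
(B(-163, f(8)) + S(103))/(-10553 - 1418) = (-211*√(-13 + 8) + (174/7 - 3/7*103))/(-10553 - 1418) = (-211*I*√5 + (174/7 - 309/7))/(-11971) = (-211*I*√5 - 135/7)*(-1/11971) = (-135/7 - 211*I*√5)*(-1/11971) = 135/83797 + 211*I*√5/11971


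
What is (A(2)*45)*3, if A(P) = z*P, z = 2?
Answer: 540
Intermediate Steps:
A(P) = 2*P
(A(2)*45)*3 = ((2*2)*45)*3 = (4*45)*3 = 180*3 = 540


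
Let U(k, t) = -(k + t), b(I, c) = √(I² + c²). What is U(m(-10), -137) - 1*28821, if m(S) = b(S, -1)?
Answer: -28684 - √101 ≈ -28694.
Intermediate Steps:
m(S) = √(1 + S²) (m(S) = √(S² + (-1)²) = √(S² + 1) = √(1 + S²))
U(k, t) = -k - t
U(m(-10), -137) - 1*28821 = (-√(1 + (-10)²) - 1*(-137)) - 1*28821 = (-√(1 + 100) + 137) - 28821 = (-√101 + 137) - 28821 = (137 - √101) - 28821 = -28684 - √101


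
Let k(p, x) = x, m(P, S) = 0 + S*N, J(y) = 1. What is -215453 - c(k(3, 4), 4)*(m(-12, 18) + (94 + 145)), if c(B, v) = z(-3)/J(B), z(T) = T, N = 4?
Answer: -214520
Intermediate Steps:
m(P, S) = 4*S (m(P, S) = 0 + S*4 = 0 + 4*S = 4*S)
c(B, v) = -3 (c(B, v) = -3/1 = -3*1 = -3)
-215453 - c(k(3, 4), 4)*(m(-12, 18) + (94 + 145)) = -215453 - (-3)*(4*18 + (94 + 145)) = -215453 - (-3)*(72 + 239) = -215453 - (-3)*311 = -215453 - 1*(-933) = -215453 + 933 = -214520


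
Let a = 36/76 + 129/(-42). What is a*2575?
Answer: -1779325/266 ≈ -6689.2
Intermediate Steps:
a = -691/266 (a = 36*(1/76) + 129*(-1/42) = 9/19 - 43/14 = -691/266 ≈ -2.5977)
a*2575 = -691/266*2575 = -1779325/266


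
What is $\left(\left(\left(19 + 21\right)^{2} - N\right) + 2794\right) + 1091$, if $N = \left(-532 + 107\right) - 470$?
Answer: $6380$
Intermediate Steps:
$N = -895$ ($N = -425 - 470 = -895$)
$\left(\left(\left(19 + 21\right)^{2} - N\right) + 2794\right) + 1091 = \left(\left(\left(19 + 21\right)^{2} - -895\right) + 2794\right) + 1091 = \left(\left(40^{2} + 895\right) + 2794\right) + 1091 = \left(\left(1600 + 895\right) + 2794\right) + 1091 = \left(2495 + 2794\right) + 1091 = 5289 + 1091 = 6380$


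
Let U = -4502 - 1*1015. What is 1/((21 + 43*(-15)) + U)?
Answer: -1/6141 ≈ -0.00016284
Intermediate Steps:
U = -5517 (U = -4502 - 1015 = -5517)
1/((21 + 43*(-15)) + U) = 1/((21 + 43*(-15)) - 5517) = 1/((21 - 645) - 5517) = 1/(-624 - 5517) = 1/(-6141) = -1/6141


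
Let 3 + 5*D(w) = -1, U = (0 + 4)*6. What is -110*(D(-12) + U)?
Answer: -2552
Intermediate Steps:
U = 24 (U = 4*6 = 24)
D(w) = -⅘ (D(w) = -⅗ + (⅕)*(-1) = -⅗ - ⅕ = -⅘)
-110*(D(-12) + U) = -110*(-⅘ + 24) = -110*116/5 = -2552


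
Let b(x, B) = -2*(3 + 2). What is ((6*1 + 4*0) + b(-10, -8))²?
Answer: 16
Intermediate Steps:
b(x, B) = -10 (b(x, B) = -2*5 = -10)
((6*1 + 4*0) + b(-10, -8))² = ((6*1 + 4*0) - 10)² = ((6 + 0) - 10)² = (6 - 10)² = (-4)² = 16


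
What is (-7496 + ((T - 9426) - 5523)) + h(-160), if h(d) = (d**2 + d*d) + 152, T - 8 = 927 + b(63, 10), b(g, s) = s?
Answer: 29852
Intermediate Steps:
T = 945 (T = 8 + (927 + 10) = 8 + 937 = 945)
h(d) = 152 + 2*d**2 (h(d) = (d**2 + d**2) + 152 = 2*d**2 + 152 = 152 + 2*d**2)
(-7496 + ((T - 9426) - 5523)) + h(-160) = (-7496 + ((945 - 9426) - 5523)) + (152 + 2*(-160)**2) = (-7496 + (-8481 - 5523)) + (152 + 2*25600) = (-7496 - 14004) + (152 + 51200) = -21500 + 51352 = 29852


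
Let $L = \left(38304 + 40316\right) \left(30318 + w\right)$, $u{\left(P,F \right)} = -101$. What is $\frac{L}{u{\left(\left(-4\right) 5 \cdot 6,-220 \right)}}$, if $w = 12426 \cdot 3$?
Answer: $- \frac{5314397520}{101} \approx -5.2618 \cdot 10^{7}$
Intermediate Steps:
$w = 37278$
$L = 5314397520$ ($L = \left(38304 + 40316\right) \left(30318 + 37278\right) = 78620 \cdot 67596 = 5314397520$)
$\frac{L}{u{\left(\left(-4\right) 5 \cdot 6,-220 \right)}} = \frac{5314397520}{-101} = 5314397520 \left(- \frac{1}{101}\right) = - \frac{5314397520}{101}$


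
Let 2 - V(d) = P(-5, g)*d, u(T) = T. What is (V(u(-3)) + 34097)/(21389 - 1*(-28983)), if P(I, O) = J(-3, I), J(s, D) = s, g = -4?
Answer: 2435/3598 ≈ 0.67676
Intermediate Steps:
P(I, O) = -3
V(d) = 2 + 3*d (V(d) = 2 - (-3)*d = 2 + 3*d)
(V(u(-3)) + 34097)/(21389 - 1*(-28983)) = ((2 + 3*(-3)) + 34097)/(21389 - 1*(-28983)) = ((2 - 9) + 34097)/(21389 + 28983) = (-7 + 34097)/50372 = 34090*(1/50372) = 2435/3598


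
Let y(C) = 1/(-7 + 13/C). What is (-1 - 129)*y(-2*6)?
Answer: 1560/97 ≈ 16.082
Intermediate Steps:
(-1 - 129)*y(-2*6) = (-1 - 129)*(-(-2*6)/(-13 + 7*(-2*6))) = -(-130)*(-12)/(-13 + 7*(-12)) = -(-130)*(-12)/(-13 - 84) = -(-130)*(-12)/(-97) = -(-130)*(-12)*(-1)/97 = -130*(-12/97) = 1560/97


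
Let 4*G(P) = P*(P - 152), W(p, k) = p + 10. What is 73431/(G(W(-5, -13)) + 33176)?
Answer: 293724/131969 ≈ 2.2257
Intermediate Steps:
W(p, k) = 10 + p
G(P) = P*(-152 + P)/4 (G(P) = (P*(P - 152))/4 = (P*(-152 + P))/4 = P*(-152 + P)/4)
73431/(G(W(-5, -13)) + 33176) = 73431/((10 - 5)*(-152 + (10 - 5))/4 + 33176) = 73431/((¼)*5*(-152 + 5) + 33176) = 73431/((¼)*5*(-147) + 33176) = 73431/(-735/4 + 33176) = 73431/(131969/4) = 73431*(4/131969) = 293724/131969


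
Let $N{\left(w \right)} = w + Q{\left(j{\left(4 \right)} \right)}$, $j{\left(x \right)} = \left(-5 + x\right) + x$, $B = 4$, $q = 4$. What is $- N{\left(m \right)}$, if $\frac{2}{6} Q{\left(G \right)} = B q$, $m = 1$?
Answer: $-49$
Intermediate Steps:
$j{\left(x \right)} = -5 + 2 x$
$Q{\left(G \right)} = 48$ ($Q{\left(G \right)} = 3 \cdot 4 \cdot 4 = 3 \cdot 16 = 48$)
$N{\left(w \right)} = 48 + w$ ($N{\left(w \right)} = w + 48 = 48 + w$)
$- N{\left(m \right)} = - (48 + 1) = \left(-1\right) 49 = -49$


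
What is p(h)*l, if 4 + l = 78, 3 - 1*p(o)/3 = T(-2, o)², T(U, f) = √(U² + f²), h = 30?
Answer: -200022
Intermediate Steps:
p(o) = -3 - 3*o² (p(o) = 9 - (12 + 3*o²) = 9 - 3*(4 + o²) = 9 + (-12 - 3*o²) = -3 - 3*o²)
l = 74 (l = -4 + 78 = 74)
p(h)*l = (-3 - 3*30²)*74 = (-3 - 3*900)*74 = (-3 - 2700)*74 = -2703*74 = -200022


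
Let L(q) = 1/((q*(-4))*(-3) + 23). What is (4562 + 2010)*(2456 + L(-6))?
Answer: 790894196/49 ≈ 1.6141e+7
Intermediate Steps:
L(q) = 1/(23 + 12*q) (L(q) = 1/(-4*q*(-3) + 23) = 1/(12*q + 23) = 1/(23 + 12*q))
(4562 + 2010)*(2456 + L(-6)) = (4562 + 2010)*(2456 + 1/(23 + 12*(-6))) = 6572*(2456 + 1/(23 - 72)) = 6572*(2456 + 1/(-49)) = 6572*(2456 - 1/49) = 6572*(120343/49) = 790894196/49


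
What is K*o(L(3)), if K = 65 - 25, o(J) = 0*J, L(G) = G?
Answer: 0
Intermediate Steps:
o(J) = 0
K = 40
K*o(L(3)) = 40*0 = 0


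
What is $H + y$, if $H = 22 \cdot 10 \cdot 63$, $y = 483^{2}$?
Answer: $247149$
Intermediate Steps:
$y = 233289$
$H = 13860$ ($H = 220 \cdot 63 = 13860$)
$H + y = 13860 + 233289 = 247149$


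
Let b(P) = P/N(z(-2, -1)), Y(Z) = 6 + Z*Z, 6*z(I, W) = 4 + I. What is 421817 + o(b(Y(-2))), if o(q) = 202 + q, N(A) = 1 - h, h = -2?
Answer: 1266067/3 ≈ 4.2202e+5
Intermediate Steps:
z(I, W) = 2/3 + I/6 (z(I, W) = (4 + I)/6 = 2/3 + I/6)
Y(Z) = 6 + Z**2
N(A) = 3 (N(A) = 1 - 1*(-2) = 1 + 2 = 3)
b(P) = P/3
421817 + o(b(Y(-2))) = 421817 + (202 + (6 + (-2)**2)/3) = 421817 + (202 + (6 + 4)/3) = 421817 + (202 + (1/3)*10) = 421817 + (202 + 10/3) = 421817 + 616/3 = 1266067/3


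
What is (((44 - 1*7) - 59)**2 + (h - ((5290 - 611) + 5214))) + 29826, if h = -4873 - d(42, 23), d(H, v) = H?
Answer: 15502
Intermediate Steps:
h = -4915 (h = -4873 - 1*42 = -4873 - 42 = -4915)
(((44 - 1*7) - 59)**2 + (h - ((5290 - 611) + 5214))) + 29826 = (((44 - 1*7) - 59)**2 + (-4915 - ((5290 - 611) + 5214))) + 29826 = (((44 - 7) - 59)**2 + (-4915 - (4679 + 5214))) + 29826 = ((37 - 59)**2 + (-4915 - 1*9893)) + 29826 = ((-22)**2 + (-4915 - 9893)) + 29826 = (484 - 14808) + 29826 = -14324 + 29826 = 15502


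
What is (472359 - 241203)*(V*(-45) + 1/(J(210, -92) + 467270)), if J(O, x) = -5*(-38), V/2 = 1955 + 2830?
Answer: -1292622098222579/12985 ≈ -9.9547e+10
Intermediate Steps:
V = 9570 (V = 2*(1955 + 2830) = 2*4785 = 9570)
J(O, x) = 190
(472359 - 241203)*(V*(-45) + 1/(J(210, -92) + 467270)) = (472359 - 241203)*(9570*(-45) + 1/(190 + 467270)) = 231156*(-430650 + 1/467460) = 231156*(-201311648999/467460) = -1292622098222579/12985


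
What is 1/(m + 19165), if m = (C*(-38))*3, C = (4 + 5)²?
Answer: 1/9931 ≈ 0.00010069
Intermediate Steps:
C = 81 (C = 9² = 81)
m = -9234 (m = (81*(-38))*3 = -3078*3 = -9234)
1/(m + 19165) = 1/(-9234 + 19165) = 1/9931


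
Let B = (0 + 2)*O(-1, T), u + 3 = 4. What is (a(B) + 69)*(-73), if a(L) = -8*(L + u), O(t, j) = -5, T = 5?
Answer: -10293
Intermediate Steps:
u = 1 (u = -3 + 4 = 1)
B = -10 (B = (0 + 2)*(-5) = 2*(-5) = -10)
a(L) = -8 - 8*L (a(L) = -8*(L + 1) = -8*(1 + L) = -8 - 8*L)
(a(B) + 69)*(-73) = ((-8 - 8*(-10)) + 69)*(-73) = ((-8 + 80) + 69)*(-73) = (72 + 69)*(-73) = 141*(-73) = -10293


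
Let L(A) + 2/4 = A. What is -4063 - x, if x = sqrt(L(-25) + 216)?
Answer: -4063 - sqrt(762)/2 ≈ -4076.8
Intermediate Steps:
L(A) = -1/2 + A
x = sqrt(762)/2 (x = sqrt((-1/2 - 25) + 216) = sqrt(-51/2 + 216) = sqrt(381/2) = sqrt(762)/2 ≈ 13.802)
-4063 - x = -4063 - sqrt(762)/2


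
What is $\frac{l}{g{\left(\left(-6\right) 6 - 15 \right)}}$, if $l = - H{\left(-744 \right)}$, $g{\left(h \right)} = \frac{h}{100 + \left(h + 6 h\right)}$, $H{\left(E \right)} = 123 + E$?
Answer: $\frac{53199}{17} \approx 3129.4$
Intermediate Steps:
$g{\left(h \right)} = \frac{h}{100 + 7 h}$
$l = 621$ ($l = - (123 - 744) = \left(-1\right) \left(-621\right) = 621$)
$\frac{l}{g{\left(\left(-6\right) 6 - 15 \right)}} = \frac{621}{\left(\left(-6\right) 6 - 15\right) \frac{1}{100 + 7 \left(\left(-6\right) 6 - 15\right)}} = \frac{621}{\left(-36 - 15\right) \frac{1}{100 + 7 \left(-36 - 15\right)}} = \frac{621}{\left(-51\right) \frac{1}{100 + 7 \left(-51\right)}} = \frac{621}{\left(-51\right) \frac{1}{100 - 357}} = \frac{621}{\left(-51\right) \frac{1}{-257}} = \frac{621}{\left(-51\right) \left(- \frac{1}{257}\right)} = \frac{621}{\frac{51}{257}} = 621 \cdot \frac{257}{51} = \frac{53199}{17}$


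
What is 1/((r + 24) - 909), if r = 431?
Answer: -1/454 ≈ -0.0022026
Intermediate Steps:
1/((r + 24) - 909) = 1/((431 + 24) - 909) = 1/(455 - 909) = 1/(-454) = -1/454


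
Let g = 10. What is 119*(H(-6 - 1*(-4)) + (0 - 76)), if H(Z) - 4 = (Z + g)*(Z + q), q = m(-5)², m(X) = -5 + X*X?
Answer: 370328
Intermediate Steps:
m(X) = -5 + X²
q = 400 (q = (-5 + (-5)²)² = (-5 + 25)² = 20² = 400)
H(Z) = 4 + (10 + Z)*(400 + Z) (H(Z) = 4 + (Z + 10)*(Z + 400) = 4 + (10 + Z)*(400 + Z))
119*(H(-6 - 1*(-4)) + (0 - 76)) = 119*((4004 + (-6 - 1*(-4))² + 410*(-6 - 1*(-4))) + (0 - 76)) = 119*((4004 + (-6 + 4)² + 410*(-6 + 4)) - 76) = 119*((4004 + (-2)² + 410*(-2)) - 76) = 119*((4004 + 4 - 820) - 76) = 119*(3188 - 76) = 119*3112 = 370328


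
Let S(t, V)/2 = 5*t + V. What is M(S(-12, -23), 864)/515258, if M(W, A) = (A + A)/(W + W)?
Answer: -216/21383207 ≈ -1.0101e-5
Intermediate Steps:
S(t, V) = 2*V + 10*t (S(t, V) = 2*(5*t + V) = 2*(V + 5*t) = 2*V + 10*t)
M(W, A) = A/W (M(W, A) = (2*A)/((2*W)) = (2*A)*(1/(2*W)) = A/W)
M(S(-12, -23), 864)/515258 = (864/(2*(-23) + 10*(-12)))/515258 = (864/(-46 - 120))*(1/515258) = (864/(-166))*(1/515258) = (864*(-1/166))*(1/515258) = -432/83*1/515258 = -216/21383207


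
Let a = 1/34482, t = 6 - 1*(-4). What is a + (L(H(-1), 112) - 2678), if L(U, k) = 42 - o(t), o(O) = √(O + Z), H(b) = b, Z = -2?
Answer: -90894551/34482 - 2*√2 ≈ -2638.8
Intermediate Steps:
t = 10 (t = 6 + 4 = 10)
o(O) = √(-2 + O) (o(O) = √(O - 2) = √(-2 + O))
L(U, k) = 42 - 2*√2 (L(U, k) = 42 - √(-2 + 10) = 42 - √8 = 42 - 2*√2)
a = 1/34482 ≈ 2.9001e-5
a + (L(H(-1), 112) - 2678) = 1/34482 + ((42 - 2*√2) - 2678) = 1/34482 + (-2636 - 2*√2) = -90894551/34482 - 2*√2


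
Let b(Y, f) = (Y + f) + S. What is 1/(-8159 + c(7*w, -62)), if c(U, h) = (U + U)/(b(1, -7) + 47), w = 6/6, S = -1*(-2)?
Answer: -43/350823 ≈ -0.00012257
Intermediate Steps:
S = 2
w = 1 (w = 6*(⅙) = 1)
b(Y, f) = 2 + Y + f (b(Y, f) = (Y + f) + 2 = 2 + Y + f)
c(U, h) = 2*U/43 (c(U, h) = (U + U)/((2 + 1 - 7) + 47) = (2*U)/(-4 + 47) = (2*U)/43 = (2*U)*(1/43) = 2*U/43)
1/(-8159 + c(7*w, -62)) = 1/(-8159 + 2*(7*1)/43) = 1/(-8159 + (2/43)*7) = 1/(-8159 + 14/43) = 1/(-350823/43) = -43/350823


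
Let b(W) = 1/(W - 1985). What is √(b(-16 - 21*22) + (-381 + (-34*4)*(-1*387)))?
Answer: 2*√79243461039/2463 ≈ 228.58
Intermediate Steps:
b(W) = 1/(-1985 + W)
√(b(-16 - 21*22) + (-381 + (-34*4)*(-1*387))) = √(1/(-1985 + (-16 - 21*22)) + (-381 + (-34*4)*(-1*387))) = √(1/(-1985 + (-16 - 462)) + (-381 - 136*(-387))) = √(1/(-1985 - 478) + (-381 + 52632)) = √(1/(-2463) + 52251) = √(-1/2463 + 52251) = √(128694212/2463) = 2*√79243461039/2463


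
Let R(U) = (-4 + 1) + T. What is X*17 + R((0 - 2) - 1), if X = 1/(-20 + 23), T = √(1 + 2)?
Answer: 8/3 + √3 ≈ 4.3987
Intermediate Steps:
T = √3 ≈ 1.7320
R(U) = -3 + √3 (R(U) = (-4 + 1) + √3 = -3 + √3)
X = ⅓ (X = 1/3 = ⅓ ≈ 0.33333)
X*17 + R((0 - 2) - 1) = (⅓)*17 + (-3 + √3) = 17/3 + (-3 + √3) = 8/3 + √3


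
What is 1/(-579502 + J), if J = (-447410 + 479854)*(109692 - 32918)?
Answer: 1/2490276154 ≈ 4.0156e-10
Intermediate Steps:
J = 2490855656 (J = 32444*76774 = 2490855656)
1/(-579502 + J) = 1/(-579502 + 2490855656) = 1/2490276154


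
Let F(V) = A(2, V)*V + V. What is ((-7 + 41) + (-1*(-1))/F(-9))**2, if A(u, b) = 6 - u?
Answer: 2337841/2025 ≈ 1154.5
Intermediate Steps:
F(V) = 5*V (F(V) = (6 - 1*2)*V + V = (6 - 2)*V + V = 4*V + V = 5*V)
((-7 + 41) + (-1*(-1))/F(-9))**2 = ((-7 + 41) + (-1*(-1))/((5*(-9))))**2 = (34 + 1/(-45))**2 = (34 + 1*(-1/45))**2 = (34 - 1/45)**2 = (1529/45)**2 = 2337841/2025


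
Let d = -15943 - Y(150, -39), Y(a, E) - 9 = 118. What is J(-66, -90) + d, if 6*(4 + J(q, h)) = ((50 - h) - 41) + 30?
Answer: -32105/2 ≈ -16053.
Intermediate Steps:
Y(a, E) = 127 (Y(a, E) = 9 + 118 = 127)
J(q, h) = 5/2 - h/6 (J(q, h) = -4 + (((50 - h) - 41) + 30)/6 = -4 + ((9 - h) + 30)/6 = -4 + (39 - h)/6 = -4 + (13/2 - h/6) = 5/2 - h/6)
d = -16070 (d = -15943 - 1*127 = -15943 - 127 = -16070)
J(-66, -90) + d = (5/2 - ⅙*(-90)) - 16070 = (5/2 + 15) - 16070 = 35/2 - 16070 = -32105/2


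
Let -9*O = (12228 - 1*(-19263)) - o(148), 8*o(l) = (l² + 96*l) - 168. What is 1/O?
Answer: -9/26998 ≈ -0.00033336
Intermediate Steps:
o(l) = -21 + 12*l + l²/8 (o(l) = ((l² + 96*l) - 168)/8 = (-168 + l² + 96*l)/8 = -21 + 12*l + l²/8)
O = -26998/9 (O = -((12228 - 1*(-19263)) - (-21 + 12*148 + (⅛)*148²))/9 = -((12228 + 19263) - (-21 + 1776 + (⅛)*21904))/9 = -(31491 - (-21 + 1776 + 2738))/9 = -(31491 - 1*4493)/9 = -(31491 - 4493)/9 = -⅑*26998 = -26998/9 ≈ -2999.8)
1/O = 1/(-26998/9) = -9/26998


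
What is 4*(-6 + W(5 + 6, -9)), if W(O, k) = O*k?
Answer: -420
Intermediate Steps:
4*(-6 + W(5 + 6, -9)) = 4*(-6 + (5 + 6)*(-9)) = 4*(-6 + 11*(-9)) = 4*(-6 - 99) = 4*(-105) = -420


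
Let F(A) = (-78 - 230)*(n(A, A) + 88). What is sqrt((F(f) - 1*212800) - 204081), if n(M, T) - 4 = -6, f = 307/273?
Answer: I*sqrt(443369) ≈ 665.86*I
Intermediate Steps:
f = 307/273 (f = 307*(1/273) = 307/273 ≈ 1.1245)
n(M, T) = -2 (n(M, T) = 4 - 6 = -2)
F(A) = -26488 (F(A) = (-78 - 230)*(-2 + 88) = -308*86 = -26488)
sqrt((F(f) - 1*212800) - 204081) = sqrt((-26488 - 1*212800) - 204081) = sqrt((-26488 - 212800) - 204081) = sqrt(-239288 - 204081) = sqrt(-443369) = I*sqrt(443369)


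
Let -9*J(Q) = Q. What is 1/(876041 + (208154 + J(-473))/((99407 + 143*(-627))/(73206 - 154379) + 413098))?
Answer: 301791547872/264381921496091359 ≈ 1.1415e-6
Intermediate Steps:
J(Q) = -Q/9
1/(876041 + (208154 + J(-473))/((99407 + 143*(-627))/(73206 - 154379) + 413098)) = 1/(876041 + (208154 - 1/9*(-473))/((99407 + 143*(-627))/(73206 - 154379) + 413098)) = 1/(876041 + (208154 + 473/9)/((99407 - 89661)/(-81173) + 413098)) = 1/(876041 + 1873859/(9*(9746*(-1/81173) + 413098))) = 1/(876041 + 1873859/(9*(-9746/81173 + 413098))) = 1/(876041 + 1873859/(9*(33532394208/81173))) = 1/(876041 + (1873859/9)*(81173/33532394208)) = 1/(876041 + 152106756607/301791547872) = 1/(264381921496091359/301791547872) = 301791547872/264381921496091359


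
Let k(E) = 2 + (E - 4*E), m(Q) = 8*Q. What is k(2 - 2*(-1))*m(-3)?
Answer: 240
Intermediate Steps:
k(E) = 2 - 3*E
k(2 - 2*(-1))*m(-3) = (2 - 3*(2 - 2*(-1)))*(8*(-3)) = (2 - 3*(2 + 2))*(-24) = (2 - 3*4)*(-24) = (2 - 12)*(-24) = -10*(-24) = 240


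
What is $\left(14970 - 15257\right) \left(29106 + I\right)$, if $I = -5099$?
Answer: $-6890009$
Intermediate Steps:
$\left(14970 - 15257\right) \left(29106 + I\right) = \left(14970 - 15257\right) \left(29106 - 5099\right) = \left(-287\right) 24007 = -6890009$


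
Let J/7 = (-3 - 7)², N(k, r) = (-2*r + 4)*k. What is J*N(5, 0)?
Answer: 14000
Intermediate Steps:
N(k, r) = k*(4 - 2*r) (N(k, r) = (4 - 2*r)*k = k*(4 - 2*r))
J = 700 (J = 7*(-3 - 7)² = 7*(-10)² = 7*100 = 700)
J*N(5, 0) = 700*(2*5*(2 - 1*0)) = 700*(2*5*(2 + 0)) = 700*(2*5*2) = 700*20 = 14000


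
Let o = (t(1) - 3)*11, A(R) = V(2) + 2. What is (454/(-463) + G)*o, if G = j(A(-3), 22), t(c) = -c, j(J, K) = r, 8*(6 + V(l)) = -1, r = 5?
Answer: -81884/463 ≈ -176.86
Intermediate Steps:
V(l) = -49/8 (V(l) = -6 + (⅛)*(-1) = -6 - ⅛ = -49/8)
A(R) = -33/8 (A(R) = -49/8 + 2 = -33/8)
j(J, K) = 5
G = 5
o = -44 (o = (-1*1 - 3)*11 = (-1 - 3)*11 = -4*11 = -44)
(454/(-463) + G)*o = (454/(-463) + 5)*(-44) = (454*(-1/463) + 5)*(-44) = (-454/463 + 5)*(-44) = (1861/463)*(-44) = -81884/463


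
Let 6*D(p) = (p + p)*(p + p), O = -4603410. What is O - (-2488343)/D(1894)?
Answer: -33027028684491/7174472 ≈ -4.6034e+6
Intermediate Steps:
D(p) = 2*p**2/3 (D(p) = ((p + p)*(p + p))/6 = ((2*p)*(2*p))/6 = (4*p**2)/6 = 2*p**2/3)
O - (-2488343)/D(1894) = -4603410 - (-2488343)/((2/3)*1894**2) = -4603410 - (-2488343)/((2/3)*3587236) = -4603410 - (-2488343)/7174472/3 = -4603410 - (-2488343)*3/7174472 = -4603410 - 1*(-7465029/7174472) = -4603410 + 7465029/7174472 = -33027028684491/7174472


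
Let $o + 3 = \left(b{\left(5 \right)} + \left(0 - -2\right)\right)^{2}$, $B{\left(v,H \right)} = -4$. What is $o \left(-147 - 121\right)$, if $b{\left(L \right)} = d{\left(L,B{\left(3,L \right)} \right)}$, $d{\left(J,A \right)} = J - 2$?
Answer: $-5896$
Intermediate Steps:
$d{\left(J,A \right)} = -2 + J$
$b{\left(L \right)} = -2 + L$
$o = 22$ ($o = -3 + \left(\left(-2 + 5\right) + \left(0 - -2\right)\right)^{2} = -3 + \left(3 + \left(0 + 2\right)\right)^{2} = -3 + \left(3 + 2\right)^{2} = -3 + 5^{2} = -3 + 25 = 22$)
$o \left(-147 - 121\right) = 22 \left(-147 - 121\right) = 22 \left(-268\right) = -5896$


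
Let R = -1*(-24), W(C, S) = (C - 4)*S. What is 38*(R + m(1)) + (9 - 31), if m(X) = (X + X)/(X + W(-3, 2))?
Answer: 11494/13 ≈ 884.15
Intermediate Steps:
W(C, S) = S*(-4 + C) (W(C, S) = (-4 + C)*S = S*(-4 + C))
m(X) = 2*X/(-14 + X) (m(X) = (X + X)/(X + 2*(-4 - 3)) = (2*X)/(X + 2*(-7)) = (2*X)/(X - 14) = (2*X)/(-14 + X) = 2*X/(-14 + X))
R = 24
38*(R + m(1)) + (9 - 31) = 38*(24 + 2*1/(-14 + 1)) + (9 - 31) = 38*(24 + 2*1/(-13)) - 22 = 38*(24 + 2*1*(-1/13)) - 22 = 38*(24 - 2/13) - 22 = 38*(310/13) - 22 = 11780/13 - 22 = 11494/13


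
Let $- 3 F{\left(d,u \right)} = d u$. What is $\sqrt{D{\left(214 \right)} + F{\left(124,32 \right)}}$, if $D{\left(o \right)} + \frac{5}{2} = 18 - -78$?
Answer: $\frac{5 i \sqrt{1770}}{6} \approx 35.059 i$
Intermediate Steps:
$F{\left(d,u \right)} = - \frac{d u}{3}$
$D{\left(o \right)} = \frac{187}{2}$ ($D{\left(o \right)} = - \frac{5}{2} + \left(18 - -78\right) = - \frac{5}{2} + \left(18 + 78\right) = - \frac{5}{2} + 96 = \frac{187}{2}$)
$\sqrt{D{\left(214 \right)} + F{\left(124,32 \right)}} = \sqrt{\frac{187}{2} - \frac{124}{3} \cdot 32} = \sqrt{\frac{187}{2} - \frac{3968}{3}} = \sqrt{- \frac{7375}{6}} = \frac{5 i \sqrt{1770}}{6}$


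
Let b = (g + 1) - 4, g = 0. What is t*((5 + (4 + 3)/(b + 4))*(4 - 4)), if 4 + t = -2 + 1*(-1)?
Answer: 0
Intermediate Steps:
b = -3 (b = (0 + 1) - 4 = 1 - 4 = -3)
t = -7 (t = -4 + (-2 + 1*(-1)) = -4 + (-2 - 1) = -4 - 3 = -7)
t*((5 + (4 + 3)/(b + 4))*(4 - 4)) = -7*(5 + (4 + 3)/(-3 + 4))*(4 - 4) = -7*(5 + 7/1)*0 = -7*(5 + 7*1)*0 = -7*(5 + 7)*0 = -84*0 = -7*0 = 0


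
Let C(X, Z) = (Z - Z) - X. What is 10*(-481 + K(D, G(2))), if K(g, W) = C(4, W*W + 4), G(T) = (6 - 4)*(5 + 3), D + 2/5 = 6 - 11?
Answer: -4850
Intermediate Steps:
D = -27/5 (D = -⅖ + (6 - 11) = -⅖ - 5 = -27/5 ≈ -5.4000)
G(T) = 16 (G(T) = 2*8 = 16)
C(X, Z) = -X (C(X, Z) = 0 - X = -X)
K(g, W) = -4 (K(g, W) = -1*4 = -4)
10*(-481 + K(D, G(2))) = 10*(-481 - 4) = 10*(-485) = -4850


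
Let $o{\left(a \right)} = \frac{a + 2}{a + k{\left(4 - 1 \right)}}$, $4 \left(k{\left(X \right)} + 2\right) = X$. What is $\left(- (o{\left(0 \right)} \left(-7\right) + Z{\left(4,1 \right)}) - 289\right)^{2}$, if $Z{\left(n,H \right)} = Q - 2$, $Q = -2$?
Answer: $\frac{2193361}{25} \approx 87735.0$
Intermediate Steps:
$k{\left(X \right)} = -2 + \frac{X}{4}$
$Z{\left(n,H \right)} = -4$ ($Z{\left(n,H \right)} = -2 - 2 = -4$)
$o{\left(a \right)} = \frac{2 + a}{- \frac{5}{4} + a}$ ($o{\left(a \right)} = \frac{a + 2}{a - \left(2 - \frac{4 - 1}{4}\right)} = \frac{2 + a}{a - \left(2 - \frac{4 - 1}{4}\right)} = \frac{2 + a}{a + \left(-2 + \frac{1}{4} \cdot 3\right)} = \frac{2 + a}{a + \left(-2 + \frac{3}{4}\right)} = \frac{2 + a}{a - \frac{5}{4}} = \frac{2 + a}{- \frac{5}{4} + a}$)
$\left(- (o{\left(0 \right)} \left(-7\right) + Z{\left(4,1 \right)}) - 289\right)^{2} = \left(- (\frac{4 \left(2 + 0\right)}{-5 + 4 \cdot 0} \left(-7\right) - 4) - 289\right)^{2} = \left(- (4 \frac{1}{-5 + 0} \cdot 2 \left(-7\right) - 4) - 289\right)^{2} = \left(- (4 \frac{1}{-5} \cdot 2 \left(-7\right) - 4) - 289\right)^{2} = \left(- (4 \left(- \frac{1}{5}\right) 2 \left(-7\right) - 4) - 289\right)^{2} = \left(- (\left(- \frac{8}{5}\right) \left(-7\right) - 4) - 289\right)^{2} = \left(- (\frac{56}{5} - 4) - 289\right)^{2} = \left(\left(-1\right) \frac{36}{5} - 289\right)^{2} = \left(- \frac{36}{5} - 289\right)^{2} = \left(- \frac{1481}{5}\right)^{2} = \frac{2193361}{25}$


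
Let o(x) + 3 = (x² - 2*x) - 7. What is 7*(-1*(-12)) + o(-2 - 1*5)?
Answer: 137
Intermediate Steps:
o(x) = -10 + x² - 2*x (o(x) = -3 + ((x² - 2*x) - 7) = -3 + (-7 + x² - 2*x) = -10 + x² - 2*x)
7*(-1*(-12)) + o(-2 - 1*5) = 7*(-1*(-12)) + (-10 + (-2 - 1*5)² - 2*(-2 - 1*5)) = 7*12 + (-10 + (-2 - 5)² - 2*(-2 - 5)) = 84 + (-10 + (-7)² - 2*(-7)) = 84 + (-10 + 49 + 14) = 84 + 53 = 137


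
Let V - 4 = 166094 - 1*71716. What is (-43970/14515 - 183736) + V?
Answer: -259403456/2903 ≈ -89357.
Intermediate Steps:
V = 94382 (V = 4 + (166094 - 1*71716) = 4 + (166094 - 71716) = 4 + 94378 = 94382)
(-43970/14515 - 183736) + V = (-43970/14515 - 183736) + 94382 = (-43970*1/14515 - 183736) + 94382 = (-8794/2903 - 183736) + 94382 = -533394402/2903 + 94382 = -259403456/2903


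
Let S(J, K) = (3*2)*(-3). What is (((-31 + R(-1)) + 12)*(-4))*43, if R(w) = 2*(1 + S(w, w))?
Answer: 9116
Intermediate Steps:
S(J, K) = -18 (S(J, K) = 6*(-3) = -18)
R(w) = -34 (R(w) = 2*(1 - 18) = 2*(-17) = -34)
(((-31 + R(-1)) + 12)*(-4))*43 = (((-31 - 34) + 12)*(-4))*43 = ((-65 + 12)*(-4))*43 = -53*(-4)*43 = 212*43 = 9116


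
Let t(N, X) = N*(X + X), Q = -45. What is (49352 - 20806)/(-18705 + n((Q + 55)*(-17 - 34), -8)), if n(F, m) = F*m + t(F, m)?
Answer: -28546/6465 ≈ -4.4155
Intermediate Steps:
t(N, X) = 2*N*X (t(N, X) = N*(2*X) = 2*N*X)
n(F, m) = 3*F*m (n(F, m) = F*m + 2*F*m = 3*F*m)
(49352 - 20806)/(-18705 + n((Q + 55)*(-17 - 34), -8)) = (49352 - 20806)/(-18705 + 3*((-45 + 55)*(-17 - 34))*(-8)) = 28546/(-18705 + 3*(10*(-51))*(-8)) = 28546/(-18705 + 3*(-510)*(-8)) = 28546/(-18705 + 12240) = 28546/(-6465) = 28546*(-1/6465) = -28546/6465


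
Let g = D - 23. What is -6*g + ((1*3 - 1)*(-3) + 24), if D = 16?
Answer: 60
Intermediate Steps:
g = -7 (g = 16 - 23 = -7)
-6*g + ((1*3 - 1)*(-3) + 24) = -6*(-7) + ((1*3 - 1)*(-3) + 24) = 42 + ((3 - 1)*(-3) + 24) = 42 + (2*(-3) + 24) = 42 + (-6 + 24) = 42 + 18 = 60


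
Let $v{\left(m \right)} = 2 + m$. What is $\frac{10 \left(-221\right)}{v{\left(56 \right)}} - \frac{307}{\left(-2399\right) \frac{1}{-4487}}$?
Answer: $- \frac{42598656}{69571} \approx -612.3$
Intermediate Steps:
$\frac{10 \left(-221\right)}{v{\left(56 \right)}} - \frac{307}{\left(-2399\right) \frac{1}{-4487}} = \frac{10 \left(-221\right)}{2 + 56} - \frac{307}{\left(-2399\right) \frac{1}{-4487}} = - \frac{2210}{58} - \frac{307}{\left(-2399\right) \left(- \frac{1}{4487}\right)} = \left(-2210\right) \frac{1}{58} - \frac{307}{\frac{2399}{4487}} = - \frac{1105}{29} - \frac{1377509}{2399} = - \frac{42598656}{69571}$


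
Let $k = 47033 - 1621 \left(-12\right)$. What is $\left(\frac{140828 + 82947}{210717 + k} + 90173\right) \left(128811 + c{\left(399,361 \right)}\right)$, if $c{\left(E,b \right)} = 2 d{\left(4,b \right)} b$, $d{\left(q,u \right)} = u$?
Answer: $\frac{18472309833819}{526} \approx 3.5118 \cdot 10^{10}$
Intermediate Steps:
$k = 66485$ ($k = 47033 - -19452 = 47033 + 19452 = 66485$)
$c{\left(E,b \right)} = 2 b^{2}$ ($c{\left(E,b \right)} = 2 b b = 2 b^{2}$)
$\left(\frac{140828 + 82947}{210717 + k} + 90173\right) \left(128811 + c{\left(399,361 \right)}\right) = \left(\frac{140828 + 82947}{210717 + 66485} + 90173\right) \left(128811 + 2 \cdot 361^{2}\right) = \left(\frac{223775}{277202} + 90173\right) \left(128811 + 2 \cdot 130321\right) = \left(223775 \cdot \frac{1}{277202} + 90173\right) \left(128811 + 260642\right) = \left(\frac{223775}{277202} + 90173\right) 389453 = \frac{24996359721}{277202} \cdot 389453 = \frac{18472309833819}{526}$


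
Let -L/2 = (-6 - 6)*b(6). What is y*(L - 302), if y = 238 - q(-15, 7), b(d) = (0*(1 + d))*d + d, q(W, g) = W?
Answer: -39974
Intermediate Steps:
b(d) = d (b(d) = 0*d + d = 0 + d = d)
y = 253 (y = 238 - 1*(-15) = 238 + 15 = 253)
L = 144 (L = -2*(-6 - 6)*6 = -(-24)*6 = -2*(-72) = 144)
y*(L - 302) = 253*(144 - 302) = 253*(-158) = -39974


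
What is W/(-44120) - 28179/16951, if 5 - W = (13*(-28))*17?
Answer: -1348235023/747878120 ≈ -1.8027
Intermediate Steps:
W = 6193 (W = 5 - 13*(-28)*17 = 5 - (-364)*17 = 5 - 1*(-6188) = 5 + 6188 = 6193)
W/(-44120) - 28179/16951 = 6193/(-44120) - 28179/16951 = 6193*(-1/44120) - 28179*1/16951 = -6193/44120 - 28179/16951 = -1348235023/747878120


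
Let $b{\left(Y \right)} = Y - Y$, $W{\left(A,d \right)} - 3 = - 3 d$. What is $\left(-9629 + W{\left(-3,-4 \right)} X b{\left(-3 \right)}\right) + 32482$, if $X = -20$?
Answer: $22853$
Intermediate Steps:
$W{\left(A,d \right)} = 3 - 3 d$
$b{\left(Y \right)} = 0$
$\left(-9629 + W{\left(-3,-4 \right)} X b{\left(-3 \right)}\right) + 32482 = \left(-9629 + \left(3 - -12\right) \left(-20\right) 0\right) + 32482 = \left(-9629 + \left(3 + 12\right) \left(-20\right) 0\right) + 32482 = \left(-9629 + 15 \left(-20\right) 0\right) + 32482 = \left(-9629 - 0\right) + 32482 = \left(-9629 + 0\right) + 32482 = -9629 + 32482 = 22853$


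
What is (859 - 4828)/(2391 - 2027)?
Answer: -567/52 ≈ -10.904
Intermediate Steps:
(859 - 4828)/(2391 - 2027) = -3969/364 = -3969*1/364 = -567/52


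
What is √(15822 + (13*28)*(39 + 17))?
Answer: √36206 ≈ 190.28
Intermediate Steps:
√(15822 + (13*28)*(39 + 17)) = √(15822 + 364*56) = √(15822 + 20384) = √36206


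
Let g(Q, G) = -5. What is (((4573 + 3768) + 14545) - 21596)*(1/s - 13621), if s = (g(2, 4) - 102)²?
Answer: -201171408120/11449 ≈ -1.7571e+7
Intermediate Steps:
s = 11449 (s = (-5 - 102)² = (-107)² = 11449)
(((4573 + 3768) + 14545) - 21596)*(1/s - 13621) = (((4573 + 3768) + 14545) - 21596)*(1/11449 - 13621) = ((8341 + 14545) - 21596)*(1/11449 - 13621) = (22886 - 21596)*(-155946828/11449) = 1290*(-155946828/11449) = -201171408120/11449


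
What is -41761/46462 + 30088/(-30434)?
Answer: -1334451465/707012254 ≈ -1.8875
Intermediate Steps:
-41761/46462 + 30088/(-30434) = -41761*1/46462 + 30088*(-1/30434) = -41761/46462 - 15044/15217 = -1334451465/707012254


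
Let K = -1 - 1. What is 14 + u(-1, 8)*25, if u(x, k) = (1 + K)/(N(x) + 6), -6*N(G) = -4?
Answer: 41/4 ≈ 10.250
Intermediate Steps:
N(G) = ⅔ (N(G) = -⅙*(-4) = ⅔)
K = -2
u(x, k) = -3/20 (u(x, k) = (1 - 2)/(⅔ + 6) = -1/20/3 = -1*3/20 = -3/20)
14 + u(-1, 8)*25 = 14 - 3/20*25 = 14 - 15/4 = 41/4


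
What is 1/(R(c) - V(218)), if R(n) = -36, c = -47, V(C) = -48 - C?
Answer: 1/230 ≈ 0.0043478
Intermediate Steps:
1/(R(c) - V(218)) = 1/(-36 - (-48 - 1*218)) = 1/(-36 - (-48 - 218)) = 1/(-36 - 1*(-266)) = 1/(-36 + 266) = 1/230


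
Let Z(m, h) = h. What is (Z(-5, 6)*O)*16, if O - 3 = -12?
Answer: -864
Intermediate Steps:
O = -9 (O = 3 - 12 = -9)
(Z(-5, 6)*O)*16 = (6*(-9))*16 = -54*16 = -864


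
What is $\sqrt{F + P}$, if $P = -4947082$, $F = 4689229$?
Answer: $i \sqrt{257853} \approx 507.79 i$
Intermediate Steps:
$\sqrt{F + P} = \sqrt{4689229 - 4947082} = \sqrt{-257853} = i \sqrt{257853}$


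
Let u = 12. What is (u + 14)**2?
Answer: 676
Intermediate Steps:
(u + 14)**2 = (12 + 14)**2 = 26**2 = 676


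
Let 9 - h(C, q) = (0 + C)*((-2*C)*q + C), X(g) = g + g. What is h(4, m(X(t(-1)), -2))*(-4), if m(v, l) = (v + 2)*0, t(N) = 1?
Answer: 28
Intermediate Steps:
X(g) = 2*g
m(v, l) = 0 (m(v, l) = (2 + v)*0 = 0)
h(C, q) = 9 - C*(C - 2*C*q) (h(C, q) = 9 - (0 + C)*((-2*C)*q + C) = 9 - C*(-2*C*q + C) = 9 - C*(C - 2*C*q))
h(4, m(X(t(-1)), -2))*(-4) = (9 - 1*4**2 + 2*0*4**2)*(-4) = (9 - 1*16 + 2*0*16)*(-4) = (9 - 16 + 0)*(-4) = -7*(-4) = 28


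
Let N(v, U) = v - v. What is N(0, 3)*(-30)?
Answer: 0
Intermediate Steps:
N(v, U) = 0
N(0, 3)*(-30) = 0*(-30) = 0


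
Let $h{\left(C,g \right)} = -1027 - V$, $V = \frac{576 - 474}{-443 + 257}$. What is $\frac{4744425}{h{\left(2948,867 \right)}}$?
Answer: $- \frac{29415435}{6364} \approx -4622.2$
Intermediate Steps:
$V = - \frac{17}{31}$ ($V = \frac{102}{-186} = 102 \left(- \frac{1}{186}\right) = - \frac{17}{31} \approx -0.54839$)
$h{\left(C,g \right)} = - \frac{31820}{31}$ ($h{\left(C,g \right)} = -1027 - - \frac{17}{31} = -1027 + \frac{17}{31} = - \frac{31820}{31}$)
$\frac{4744425}{h{\left(2948,867 \right)}} = \frac{4744425}{- \frac{31820}{31}} = 4744425 \left(- \frac{31}{31820}\right) = - \frac{29415435}{6364}$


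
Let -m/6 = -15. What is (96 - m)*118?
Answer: 708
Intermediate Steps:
m = 90 (m = -6*(-15) = 90)
(96 - m)*118 = (96 - 1*90)*118 = (96 - 90)*118 = 6*118 = 708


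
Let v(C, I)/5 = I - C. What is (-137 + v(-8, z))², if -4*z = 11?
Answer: 196249/16 ≈ 12266.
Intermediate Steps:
z = -11/4 (z = -¼*11 = -11/4 ≈ -2.7500)
v(C, I) = -5*C + 5*I (v(C, I) = 5*(I - C) = -5*C + 5*I)
(-137 + v(-8, z))² = (-137 + (-5*(-8) + 5*(-11/4)))² = (-137 + (40 - 55/4))² = (-137 + 105/4)² = (-443/4)² = 196249/16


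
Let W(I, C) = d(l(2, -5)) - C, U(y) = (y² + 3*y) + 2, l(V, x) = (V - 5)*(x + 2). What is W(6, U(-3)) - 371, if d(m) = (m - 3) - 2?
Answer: -369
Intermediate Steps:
l(V, x) = (-5 + V)*(2 + x)
d(m) = -5 + m (d(m) = (-3 + m) - 2 = -5 + m)
U(y) = 2 + y² + 3*y
W(I, C) = 4 - C (W(I, C) = (-5 + (-10 - 5*(-5) + 2*2 + 2*(-5))) - C = (-5 + (-10 + 25 + 4 - 10)) - C = (-5 + 9) - C = 4 - C)
W(6, U(-3)) - 371 = (4 - (2 + (-3)² + 3*(-3))) - 371 = (4 - (2 + 9 - 9)) - 371 = (4 - 1*2) - 371 = (4 - 2) - 371 = 2 - 371 = -369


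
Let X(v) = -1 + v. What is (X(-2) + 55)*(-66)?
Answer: -3432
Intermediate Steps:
(X(-2) + 55)*(-66) = ((-1 - 2) + 55)*(-66) = (-3 + 55)*(-66) = 52*(-66) = -3432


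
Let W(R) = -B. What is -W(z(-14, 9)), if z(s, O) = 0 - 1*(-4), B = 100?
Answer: 100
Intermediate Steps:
z(s, O) = 4 (z(s, O) = 0 + 4 = 4)
W(R) = -100 (W(R) = -1*100 = -100)
-W(z(-14, 9)) = -1*(-100) = 100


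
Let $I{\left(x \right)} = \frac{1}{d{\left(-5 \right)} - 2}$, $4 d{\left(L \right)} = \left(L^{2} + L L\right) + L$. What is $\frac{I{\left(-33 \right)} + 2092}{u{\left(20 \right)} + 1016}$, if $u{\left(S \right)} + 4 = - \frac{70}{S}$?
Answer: $\frac{154816}{74629} \approx 2.0745$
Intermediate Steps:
$d{\left(L \right)} = \frac{L^{2}}{2} + \frac{L}{4}$ ($d{\left(L \right)} = \frac{\left(L^{2} + L L\right) + L}{4} = \frac{\left(L^{2} + L^{2}\right) + L}{4} = \frac{2 L^{2} + L}{4} = \frac{L + 2 L^{2}}{4} = \frac{L^{2}}{2} + \frac{L}{4}$)
$u{\left(S \right)} = -4 - \frac{70}{S}$
$I{\left(x \right)} = \frac{4}{37}$ ($I{\left(x \right)} = \frac{1}{\frac{1}{4} \left(-5\right) \left(1 + 2 \left(-5\right)\right) - 2} = \frac{1}{\frac{1}{4} \left(-5\right) \left(1 - 10\right) - 2} = \frac{1}{\frac{1}{4} \left(-5\right) \left(-9\right) - 2} = \frac{1}{\frac{45}{4} - 2} = \frac{1}{\frac{37}{4}} = \frac{4}{37}$)
$\frac{I{\left(-33 \right)} + 2092}{u{\left(20 \right)} + 1016} = \frac{\frac{4}{37} + 2092}{\left(-4 - \frac{70}{20}\right) + 1016} = \frac{77408}{37 \left(\left(-4 - \frac{7}{2}\right) + 1016\right)} = \frac{77408}{37 \left(- \frac{15}{2} + 1016\right)} = \frac{77408}{37 \cdot \frac{2017}{2}} = \frac{77408}{37} \cdot \frac{2}{2017} = \frac{154816}{74629}$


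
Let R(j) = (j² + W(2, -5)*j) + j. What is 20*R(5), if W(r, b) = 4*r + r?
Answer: 1600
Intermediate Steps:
W(r, b) = 5*r
R(j) = j² + 11*j (R(j) = (j² + (5*2)*j) + j = (j² + 10*j) + j = j² + 11*j)
20*R(5) = 20*(5*(11 + 5)) = 20*(5*16) = 20*80 = 1600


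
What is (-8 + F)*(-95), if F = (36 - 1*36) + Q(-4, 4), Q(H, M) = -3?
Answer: 1045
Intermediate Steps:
F = -3 (F = (36 - 1*36) - 3 = (36 - 36) - 3 = 0 - 3 = -3)
(-8 + F)*(-95) = (-8 - 3)*(-95) = -11*(-95) = 1045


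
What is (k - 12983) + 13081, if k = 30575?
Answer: 30673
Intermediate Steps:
(k - 12983) + 13081 = (30575 - 12983) + 13081 = 17592 + 13081 = 30673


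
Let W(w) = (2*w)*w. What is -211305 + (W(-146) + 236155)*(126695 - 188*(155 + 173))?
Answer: 18129586092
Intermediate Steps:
W(w) = 2*w²
-211305 + (W(-146) + 236155)*(126695 - 188*(155 + 173)) = -211305 + (2*(-146)² + 236155)*(126695 - 188*(155 + 173)) = -211305 + (2*21316 + 236155)*(126695 - 188*328) = -211305 + (42632 + 236155)*(126695 - 61664) = -211305 + 278787*65031 = -211305 + 18129797397 = 18129586092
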